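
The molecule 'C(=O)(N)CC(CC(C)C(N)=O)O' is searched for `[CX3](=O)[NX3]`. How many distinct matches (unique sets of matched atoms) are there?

[CX3](=O)[NX3] is the SMARTS for an amide: a carbonyl carbon bonded to a trivalent nitrogen.
The molecule carries 2 separate instances of a primary amide (-C(=O)NH2) meeting every constraint; each maps to a distinct set of atoms, giving 2 matches.

2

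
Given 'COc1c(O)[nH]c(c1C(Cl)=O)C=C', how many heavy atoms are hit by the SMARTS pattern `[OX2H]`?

The query [OX2H] means: aliphatic oxygen with two connections, one of which is H — an -OH oxygen.
Check the 13 heavy atoms by environment: 1× n (aromatic, H1, X3) → no; 4× c (aromatic, H0, X3) → no; 1× O (H1, X2) → match; 1× C (H1, X3) → no; 1× C (H2, X3) → no; 1× O (H0, X2) → no; 1× C (H3, X4) → no; 1× C (H0, X3) → no; 1× O (H0, X1) → no; 1× Cl (H0, X1) → no.
That gives 1 matching atom.

1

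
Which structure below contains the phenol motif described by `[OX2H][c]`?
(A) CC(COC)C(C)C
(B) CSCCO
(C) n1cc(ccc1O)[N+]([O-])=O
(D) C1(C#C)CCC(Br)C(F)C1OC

[OX2H][c] describes a hydroxyl oxygen attached to an aromatic carbon (a phenol).
(A) has a methoxy ether (-OCH3) but the oxygen has H0, not H1.
(B) has a hydroxyl group (-OH) but the -OH is on an aliphatic carbon, not an aromatic c.
(C) contains a hydroxyl group (-OH), which satisfies every atom and bond constraint.
(D) has a methoxy ether (-OCH3) but the oxygen has H0, not H1.
So the answer is (C).

C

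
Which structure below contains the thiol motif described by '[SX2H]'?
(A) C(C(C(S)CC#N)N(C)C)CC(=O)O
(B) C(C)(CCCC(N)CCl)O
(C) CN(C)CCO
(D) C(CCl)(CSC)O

A

[SX2H] describes an aliphatic sulfur with two connections, one being H (a thiol).
(A) contains a thiol (-SH), which satisfies every atom and bond constraint.
(B) has a hydroxyl group (-OH) but it is an -OH, not an -SH.
(C) has a hydroxyl group (-OH) but it is an -OH, not an -SH.
(D) has a methylthio ether (-SCH3) but the sulfur has H0 (bonded to two carbons), not H1.
So the answer is (A).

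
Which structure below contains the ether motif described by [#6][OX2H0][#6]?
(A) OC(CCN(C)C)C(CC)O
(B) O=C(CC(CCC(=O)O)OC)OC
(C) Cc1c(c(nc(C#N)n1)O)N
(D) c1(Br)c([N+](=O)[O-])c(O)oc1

B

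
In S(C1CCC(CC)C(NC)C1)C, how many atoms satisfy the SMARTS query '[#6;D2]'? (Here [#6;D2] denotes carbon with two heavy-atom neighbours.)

4

Check the 12 heavy atoms by environment: 4× C (D2) → match; 3× C (D3) → no; 3× C (D1) → no; 1× S (D2) → no; 1× N (D2) → no.
That gives 4 matching atoms.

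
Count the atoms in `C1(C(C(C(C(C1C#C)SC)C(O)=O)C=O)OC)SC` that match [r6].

6

The query [r6] means: r6 matches atoms in a six-membered ring.
Check the 19 heavy atoms by environment: 6× C (in 6-ring) → match; 7× C (acyclic) → no; 2× S (acyclic) → no; 4× O (acyclic) → no.
That gives 6 matching atoms.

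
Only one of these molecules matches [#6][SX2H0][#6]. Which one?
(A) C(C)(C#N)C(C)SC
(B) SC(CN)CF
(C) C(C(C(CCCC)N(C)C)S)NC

[#6][SX2H0][#6] describes an aliphatic sulfur bridging two carbons with no H on the sulfur (a thioether).
(A) contains a methylthio ether (-SCH3), which satisfies every atom and bond constraint.
(B) has a thiol (-SH) but the sulfur has H1, not H0 bridging two carbons.
(C) has a thiol (-SH) but the sulfur has H1, not H0 bridging two carbons.
So the answer is (A).

A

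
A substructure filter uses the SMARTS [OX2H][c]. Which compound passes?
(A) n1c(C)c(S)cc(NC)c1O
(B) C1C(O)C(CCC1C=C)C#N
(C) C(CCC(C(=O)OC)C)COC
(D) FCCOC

[OX2H][c] describes a hydroxyl oxygen attached to an aromatic carbon (a phenol).
(A) contains a hydroxyl group (-OH), which satisfies every atom and bond constraint.
(B) has a hydroxyl group (-OH) but the -OH is on an aliphatic carbon, not an aromatic c.
(C) has a methoxy ether (-OCH3) but the oxygen has H0, not H1.
(D) has a methoxy ether (-OCH3) but the oxygen has H0, not H1.
So the answer is (A).

A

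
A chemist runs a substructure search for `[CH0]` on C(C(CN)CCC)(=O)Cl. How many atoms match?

The query [CH0] means: aliphatic carbon with no attached hydrogen.
Check the 9 heavy atoms by environment: 3× C (H2) → no; 1× C (H1) → no; 1× C (H0) → match; 1× O (H0) → no; 1× Cl (H0) → no; 1× C (H3) → no; 1× N (H2) → no.
That gives 1 matching atom.

1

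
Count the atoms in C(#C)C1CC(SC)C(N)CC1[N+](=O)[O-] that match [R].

6

The query [R] means: R matches any atom that is part of a ring.
Check the 14 heavy atoms by environment: 6× C (in 6-ring) → match; 3× C (acyclic) → no; 1× S (acyclic) → no; 1× N (charge +1, acyclic) → no; 1× O (charge -1, acyclic) → no; 1× O (acyclic) → no; 1× N (acyclic) → no.
That gives 6 matching atoms.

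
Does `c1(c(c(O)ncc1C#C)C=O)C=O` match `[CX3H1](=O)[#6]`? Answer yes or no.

Yes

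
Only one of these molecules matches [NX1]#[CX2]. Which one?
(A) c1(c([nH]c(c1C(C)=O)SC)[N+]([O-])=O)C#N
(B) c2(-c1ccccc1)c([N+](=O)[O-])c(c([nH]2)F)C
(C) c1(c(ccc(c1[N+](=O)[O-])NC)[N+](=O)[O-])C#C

A

[NX1]#[CX2] describes a nitrogen triple-bonded to a two-connected carbon (a nitrile).
(A) contains a nitrile (-C#N), which satisfies every atom and bond constraint.
(B) has a nitro group (-[N+](=O)[O-]) but there is no C#N triple bond.
(C) has a nitro group (-[N+](=O)[O-]) but there is no C#N triple bond.
So the answer is (A).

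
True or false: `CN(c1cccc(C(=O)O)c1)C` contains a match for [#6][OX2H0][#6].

The pattern [#6][OX2H0][#6] describes an aliphatic oxygen bridging two carbons with no H on the oxygen — an ether.
The closest candidate here is a carboxylic acid group (-C(=O)OH), but the -OH oxygen has H1; the =O is OX1, not OX2. No other fragment satisfies the full query, so there is no match.

False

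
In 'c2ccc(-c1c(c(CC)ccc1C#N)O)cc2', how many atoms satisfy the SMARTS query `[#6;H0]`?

6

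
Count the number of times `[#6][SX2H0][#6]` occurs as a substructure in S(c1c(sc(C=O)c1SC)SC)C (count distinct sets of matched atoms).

3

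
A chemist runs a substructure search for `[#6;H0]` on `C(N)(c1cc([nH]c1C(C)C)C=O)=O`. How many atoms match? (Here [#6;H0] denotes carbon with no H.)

The query [#6;H0] means: any carbon with no attached hydrogen.
Check the 13 heavy atoms by environment: 1× n (aromatic, H1) → no; 3× c (aromatic, H0) → match; 1× c (aromatic, H1) → no; 1× C (H0) → match; 2× O (H0) → no; 1× N (H2) → no; 2× C (H1) → no; 2× C (H3) → no.
Summing the matching environments: 3 + 1 = 4 matching atoms.

4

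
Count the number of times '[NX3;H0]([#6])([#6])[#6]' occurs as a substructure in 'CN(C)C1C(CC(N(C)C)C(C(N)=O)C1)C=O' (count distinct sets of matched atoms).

2

[NX3;H0]([#6])([#6])[#6] is the SMARTS for a tertiary amine: a trivalent nitrogen with no H, bonded to three carbons.
The molecule carries 2 separate instances of a dimethylamino group (-N(CH3)2) meeting every constraint; each maps to a distinct set of atoms, giving 2 matches.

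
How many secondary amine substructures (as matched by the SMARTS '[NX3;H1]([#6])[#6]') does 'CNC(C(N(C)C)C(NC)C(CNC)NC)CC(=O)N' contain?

[NX3;H1]([#6])[#6] is the SMARTS for a secondary amine: a trivalent nitrogen with one H, bonded to two carbons.
The molecule carries 4 separate instances of an N-methylamino group (-NHCH3) meeting every constraint; each maps to a distinct set of atoms, giving 4 matches.

4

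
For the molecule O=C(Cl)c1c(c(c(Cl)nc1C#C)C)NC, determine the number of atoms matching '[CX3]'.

1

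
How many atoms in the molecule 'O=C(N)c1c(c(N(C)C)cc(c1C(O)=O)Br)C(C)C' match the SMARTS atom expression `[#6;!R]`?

7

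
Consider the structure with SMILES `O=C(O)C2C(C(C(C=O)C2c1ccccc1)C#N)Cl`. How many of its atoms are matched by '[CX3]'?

The query [CX3] means: C with X3: aliphatic carbon with exactly 3 total connections.
Check the 19 heavy atoms by environment: 5× C (X4) → no; 6× c (aromatic, X3) → no; 1× Cl (X1) → no; 1× C (X2) → no; 1× N (X1) → no; 2× C (X3) → match; 2× O (X1) → no; 1× O (X2) → no.
That gives 2 matching atoms.

2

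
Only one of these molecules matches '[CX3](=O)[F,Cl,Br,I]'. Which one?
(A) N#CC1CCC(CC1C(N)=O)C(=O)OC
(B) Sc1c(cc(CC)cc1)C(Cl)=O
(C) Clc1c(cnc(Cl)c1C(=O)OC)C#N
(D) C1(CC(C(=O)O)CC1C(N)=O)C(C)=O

[CX3](=O)[F,Cl,Br,I] describes a carbonyl carbon bonded to a halogen (an acyl halide).
(A) has a methyl-ester group (-C(=O)OCH3) but the carbonyl is bonded to -O-C, not to a halogen.
(B) contains an acyl chloride (-C(=O)Cl), which satisfies every atom and bond constraint.
(C) has a methyl-ester group (-C(=O)OCH3) but the carbonyl is bonded to -O-C, not to a halogen.
(D) has a carboxylic acid group (-C(=O)OH) but the carbonyl is bonded to -OH, not to a halogen.
So the answer is (B).

B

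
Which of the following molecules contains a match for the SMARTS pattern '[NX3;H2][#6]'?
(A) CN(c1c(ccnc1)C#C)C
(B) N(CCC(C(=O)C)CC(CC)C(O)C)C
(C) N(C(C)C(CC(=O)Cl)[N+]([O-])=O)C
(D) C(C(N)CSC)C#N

[NX3;H2][#6] describes a trivalent nitrogen with two H attached to carbon (a primary amine).
(A) has a dimethylamino group (-N(CH3)2) but the nitrogen has H0, not H2.
(B) has an N-methylamino group (-NHCH3) but the nitrogen bears two carbons and only one H (H1), not H2.
(C) has an N-methylamino group (-NHCH3) but the nitrogen bears two carbons and only one H (H1), not H2.
(D) contains a primary amino group (-NH2), which satisfies every atom and bond constraint.
So the answer is (D).

D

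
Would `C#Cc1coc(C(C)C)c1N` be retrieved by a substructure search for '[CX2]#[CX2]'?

Yes

The pattern [CX2]#[CX2] describes a carbon-carbon triple bond — an alkyne.
The molecule carries an ethynyl group (-C#CH), whose atoms satisfy every constraint of the query, so the pattern matches.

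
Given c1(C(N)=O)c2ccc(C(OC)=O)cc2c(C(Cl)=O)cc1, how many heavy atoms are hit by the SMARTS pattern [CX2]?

0

The query [CX2] means: C with X2: aliphatic carbon with exactly 2 total connections.
Check the 20 heavy atoms by environment: 10× c (aromatic, X3) → no; 3× C (X3) → no; 3× O (X1) → no; 1× N (X3) → no; 1× Cl (X1) → no; 1× O (X2) → no; 1× C (X4) → no.
No environment satisfies the query, so 0 matching atoms.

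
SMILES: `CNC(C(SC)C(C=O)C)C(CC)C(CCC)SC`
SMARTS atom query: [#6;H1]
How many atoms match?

6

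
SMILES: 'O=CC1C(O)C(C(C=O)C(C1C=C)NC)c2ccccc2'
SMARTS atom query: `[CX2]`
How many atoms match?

The query [CX2] means: C with X2: aliphatic carbon with exactly 2 total connections.
Check the 21 heavy atoms by environment: 7× C (X4) → no; 4× C (X3) → no; 1× N (X3) → no; 2× O (X1) → no; 1× O (X2) → no; 6× c (aromatic, X3) → no.
No environment satisfies the query, so 0 matching atoms.

0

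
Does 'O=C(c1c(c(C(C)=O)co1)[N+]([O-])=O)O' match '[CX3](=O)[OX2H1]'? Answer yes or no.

The pattern [CX3](=O)[OX2H1] describes an sp2 carbon double-bonded to O and single-bonded to an -OH oxygen — a carboxylic acid.
The molecule carries a carboxylic acid group (-C(=O)OH), whose atoms satisfy every constraint of the query, so the pattern matches.

Yes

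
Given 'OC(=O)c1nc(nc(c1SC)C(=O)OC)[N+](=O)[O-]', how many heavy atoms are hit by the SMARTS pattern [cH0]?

The query [cH0] means: aromatic carbon with no attached hydrogen (substituted or ring-fusion).
Check the 18 heavy atoms by environment: 2× n (aromatic, H0) → no; 4× c (aromatic, H0) → match; 1× S (H0) → no; 2× C (H3) → no; 2× C (H0) → no; 4× O (H0) → no; 1× O (H1) → no; 1× N (charge +1, H0) → no; 1× O (charge -1, H0) → no.
That gives 4 matching atoms.

4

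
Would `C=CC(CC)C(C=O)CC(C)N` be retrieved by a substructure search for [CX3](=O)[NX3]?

No

The pattern [CX3](=O)[NX3] describes a carbonyl carbon bonded to a trivalent nitrogen — an amide.
The closest candidate here is a primary amino group (-NH2), but the -NH2 is not attached to a carbonyl carbon. No other fragment satisfies the full query, so there is no match.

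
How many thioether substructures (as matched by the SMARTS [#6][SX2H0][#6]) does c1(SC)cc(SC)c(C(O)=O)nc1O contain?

[#6][SX2H0][#6] is the SMARTS for a thioether: an aliphatic sulfur bridging two carbons with no H on the sulfur.
The molecule carries 2 separate instances of a methylthio ether (-SCH3) meeting every constraint; each maps to a distinct set of atoms, giving 2 matches.

2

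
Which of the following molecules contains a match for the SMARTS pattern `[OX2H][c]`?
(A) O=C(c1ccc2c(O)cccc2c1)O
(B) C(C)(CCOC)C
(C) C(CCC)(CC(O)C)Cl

A

[OX2H][c] describes a hydroxyl oxygen attached to an aromatic carbon (a phenol).
(A) contains a hydroxyl group (-OH), which satisfies every atom and bond constraint.
(B) has a methoxy ether (-OCH3) but the oxygen has H0, not H1.
(C) has a hydroxyl group (-OH) but the -OH is on an aliphatic carbon, not an aromatic c.
So the answer is (A).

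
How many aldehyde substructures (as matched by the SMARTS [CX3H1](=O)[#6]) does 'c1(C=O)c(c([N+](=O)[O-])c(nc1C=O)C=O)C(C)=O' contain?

3

[CX3H1](=O)[#6] is the SMARTS for an aldehyde: an sp2 carbon with one H, double-bonded to O and single-bonded to carbon.
The molecule carries 3 separate instances of an aldehyde (-CHO) meeting every constraint; each maps to a distinct set of atoms, giving 3 matches.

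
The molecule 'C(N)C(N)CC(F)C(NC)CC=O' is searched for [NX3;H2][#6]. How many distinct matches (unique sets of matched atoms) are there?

2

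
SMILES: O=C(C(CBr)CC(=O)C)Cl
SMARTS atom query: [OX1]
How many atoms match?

2

The query [OX1] means: aliphatic oxygen with one total connection — typically a carbonyl =O or an oxide.
Check the 10 heavy atoms by environment: 4× C (X4) → no; 2× C (X3) → no; 2× O (X1) → match; 1× Cl (X1) → no; 1× Br (X1) → no.
That gives 2 matching atoms.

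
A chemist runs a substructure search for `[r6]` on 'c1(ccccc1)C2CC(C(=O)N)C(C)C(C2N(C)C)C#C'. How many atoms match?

12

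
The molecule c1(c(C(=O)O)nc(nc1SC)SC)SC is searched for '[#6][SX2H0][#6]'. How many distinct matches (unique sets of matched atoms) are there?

[#6][SX2H0][#6] is the SMARTS for a thioether: an aliphatic sulfur bridging two carbons with no H on the sulfur.
The molecule carries 3 separate instances of a methylthio ether (-SCH3) meeting every constraint; each maps to a distinct set of atoms, giving 3 matches.

3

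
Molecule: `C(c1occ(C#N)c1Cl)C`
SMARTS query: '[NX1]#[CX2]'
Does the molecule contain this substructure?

Yes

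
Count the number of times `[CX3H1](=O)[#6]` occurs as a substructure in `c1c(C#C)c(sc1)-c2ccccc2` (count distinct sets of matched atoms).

0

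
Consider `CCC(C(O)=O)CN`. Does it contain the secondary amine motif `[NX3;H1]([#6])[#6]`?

No

The pattern [NX3;H1]([#6])[#6] describes a trivalent nitrogen with one H, bonded to two carbons — a secondary amine.
The closest candidate here is a primary amino group (-NH2), but the nitrogen has H2 and only one carbon neighbour. No other fragment satisfies the full query, so there is no match.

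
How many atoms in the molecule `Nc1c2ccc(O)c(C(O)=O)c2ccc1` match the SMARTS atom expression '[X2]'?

2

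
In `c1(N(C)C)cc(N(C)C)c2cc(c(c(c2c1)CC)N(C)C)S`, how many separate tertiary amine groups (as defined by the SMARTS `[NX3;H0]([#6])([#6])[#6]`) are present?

3

[NX3;H0]([#6])([#6])[#6] is the SMARTS for a tertiary amine: a trivalent nitrogen with no H, bonded to three carbons.
The molecule carries 3 separate instances of a dimethylamino group (-N(CH3)2) meeting every constraint; each maps to a distinct set of atoms, giving 3 matches.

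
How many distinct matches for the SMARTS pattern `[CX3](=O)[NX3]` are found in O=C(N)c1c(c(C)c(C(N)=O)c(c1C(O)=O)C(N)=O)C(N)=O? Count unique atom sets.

[CX3](=O)[NX3] is the SMARTS for an amide: a carbonyl carbon bonded to a trivalent nitrogen.
The molecule carries 4 separate instances of a primary amide (-C(=O)NH2) meeting every constraint; each maps to a distinct set of atoms, giving 4 matches.

4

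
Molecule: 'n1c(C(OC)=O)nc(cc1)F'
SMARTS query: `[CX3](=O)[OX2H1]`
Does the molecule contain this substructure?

No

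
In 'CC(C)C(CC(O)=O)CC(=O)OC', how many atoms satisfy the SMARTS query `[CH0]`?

2

Check the 13 heavy atoms by environment: 2× C (H2) → no; 2× C (H1) → no; 3× C (H3) → no; 2× C (H0) → match; 3× O (H0) → no; 1× O (H1) → no.
That gives 2 matching atoms.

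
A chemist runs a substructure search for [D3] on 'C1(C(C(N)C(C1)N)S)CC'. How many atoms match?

Check the 10 heavy atoms by environment: 4× C (D3) → match; 2× C (D2) → no; 2× N (D1) → no; 1× C (D1) → no; 1× S (D1) → no.
That gives 4 matching atoms.

4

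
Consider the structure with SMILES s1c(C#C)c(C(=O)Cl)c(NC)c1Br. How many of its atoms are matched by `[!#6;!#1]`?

5

The query [!#6;!#1] means: not carbon and not hydrogen — any heteroatom.
Check the 13 heavy atoms by environment: 1× s (aromatic) → match; 4× c (aromatic) → no; 1× N → match; 4× C → no; 1× O → match; 1× Cl → match; 1× Br → match.
Summing the matching environments: 1 + 1 + 1 + 1 + 1 = 5 matching atoms.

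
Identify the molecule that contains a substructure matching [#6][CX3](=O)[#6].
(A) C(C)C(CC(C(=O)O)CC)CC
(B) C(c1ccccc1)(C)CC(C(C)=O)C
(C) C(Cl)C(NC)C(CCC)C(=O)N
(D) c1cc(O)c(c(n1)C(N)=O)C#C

B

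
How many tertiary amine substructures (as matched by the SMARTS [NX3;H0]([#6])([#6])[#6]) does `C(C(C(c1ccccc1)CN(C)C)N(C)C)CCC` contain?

[NX3;H0]([#6])([#6])[#6] is the SMARTS for a tertiary amine: a trivalent nitrogen with no H, bonded to three carbons.
The molecule carries 2 separate instances of a dimethylamino group (-N(CH3)2) meeting every constraint; each maps to a distinct set of atoms, giving 2 matches.

2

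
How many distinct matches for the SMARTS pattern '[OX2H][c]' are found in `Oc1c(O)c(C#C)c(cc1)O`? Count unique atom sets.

3

[OX2H][c] is the SMARTS for a phenol: a hydroxyl oxygen attached to an aromatic carbon.
The molecule carries 3 separate instances of a hydroxyl group (-OH) meeting every constraint; each maps to a distinct set of atoms, giving 3 matches.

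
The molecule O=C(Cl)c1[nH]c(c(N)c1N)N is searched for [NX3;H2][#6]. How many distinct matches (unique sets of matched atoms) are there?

[NX3;H2][#6] is the SMARTS for a primary amine: a trivalent nitrogen with two H attached to carbon.
The molecule carries 3 separate instances of a primary amino group (-NH2) meeting every constraint; each maps to a distinct set of atoms, giving 3 matches.

3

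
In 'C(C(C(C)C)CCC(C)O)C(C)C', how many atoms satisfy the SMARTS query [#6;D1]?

5

The query [#6;D1] means: carbon bonded to exactly one heavy atom.
Check the 13 heavy atoms by environment: 3× C (D2) → no; 4× C (D3) → no; 5× C (D1) → match; 1× O (D1) → no.
That gives 5 matching atoms.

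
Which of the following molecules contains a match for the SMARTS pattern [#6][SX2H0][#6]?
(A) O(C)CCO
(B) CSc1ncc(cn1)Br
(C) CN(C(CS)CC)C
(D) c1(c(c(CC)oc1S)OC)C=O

[#6][SX2H0][#6] describes an aliphatic sulfur bridging two carbons with no H on the sulfur (a thioether).
(A) has a methoxy ether (-OCH3) but the bridging atom is O, not S.
(B) contains a methylthio ether (-SCH3), which satisfies every atom and bond constraint.
(C) has a thiol (-SH) but the sulfur has H1, not H0 bridging two carbons.
(D) has a methoxy ether (-OCH3) but the bridging atom is O, not S.
So the answer is (B).

B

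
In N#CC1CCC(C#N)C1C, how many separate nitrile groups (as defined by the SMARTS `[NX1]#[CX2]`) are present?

2

[NX1]#[CX2] is the SMARTS for a nitrile: a nitrogen triple-bonded to a two-connected carbon.
The molecule carries 2 separate instances of a nitrile (-C#N) meeting every constraint; each maps to a distinct set of atoms, giving 2 matches.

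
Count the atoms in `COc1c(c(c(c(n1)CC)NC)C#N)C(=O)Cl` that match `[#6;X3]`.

The query [#6;X3] means: any carbon (aromatic or not) with three total connections.
Check the 17 heavy atoms by environment: 1× n (aromatic, X2) → no; 5× c (aromatic, X3) → match; 1× C (X2) → no; 1× N (X1) → no; 4× C (X4) → no; 1× C (X3) → match; 1× O (X1) → no; 1× Cl (X1) → no; 1× O (X2) → no; 1× N (X3) → no.
Summing the matching environments: 5 + 1 = 6 matching atoms.

6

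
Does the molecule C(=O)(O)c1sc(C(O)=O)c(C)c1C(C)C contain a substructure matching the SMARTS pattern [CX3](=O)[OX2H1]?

Yes

The pattern [CX3](=O)[OX2H1] describes an sp2 carbon double-bonded to O and single-bonded to an -OH oxygen — a carboxylic acid.
The molecule carries a carboxylic acid group (-C(=O)OH), whose atoms satisfy every constraint of the query, so the pattern matches.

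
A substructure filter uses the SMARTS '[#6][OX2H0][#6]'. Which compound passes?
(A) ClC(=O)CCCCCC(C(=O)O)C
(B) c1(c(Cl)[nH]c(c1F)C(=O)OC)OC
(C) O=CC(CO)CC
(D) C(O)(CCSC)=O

[#6][OX2H0][#6] describes an aliphatic oxygen bridging two carbons with no H on the oxygen (an ether).
(A) has a carboxylic acid group (-C(=O)OH) but the -OH oxygen has H1; the =O is OX1, not OX2.
(B) contains a methoxy ether (-OCH3), which satisfies every atom and bond constraint.
(C) has a hydroxyl group (-OH) but the oxygen has H1, not H0 bridging two carbons.
(D) has a carboxylic acid group (-C(=O)OH) but the -OH oxygen has H1; the =O is OX1, not OX2.
So the answer is (B).

B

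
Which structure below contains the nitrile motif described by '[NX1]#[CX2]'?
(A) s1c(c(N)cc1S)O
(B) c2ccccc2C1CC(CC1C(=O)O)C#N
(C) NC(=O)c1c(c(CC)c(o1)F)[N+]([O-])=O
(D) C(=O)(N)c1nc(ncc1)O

[NX1]#[CX2] describes a nitrogen triple-bonded to a two-connected carbon (a nitrile).
(A) has a primary amino group (-NH2) but the nitrogen is NX3 (three connections), not NX1 triple-bonded.
(B) contains a nitrile (-C#N), which satisfies every atom and bond constraint.
(C) has a nitro group (-[N+](=O)[O-]) but there is no C#N triple bond.
(D) has a primary amide (-C(=O)NH2) but the nitrogen is NX3, not NX1.
So the answer is (B).

B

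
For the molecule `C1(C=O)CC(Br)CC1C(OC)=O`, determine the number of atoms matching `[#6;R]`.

5

The query [#6;R] means: carbon that is part of a ring.
Check the 12 heavy atoms by environment: 5× C (in 5-ring) → match; 3× C (acyclic) → no; 3× O (acyclic) → no; 1× Br (acyclic) → no.
That gives 5 matching atoms.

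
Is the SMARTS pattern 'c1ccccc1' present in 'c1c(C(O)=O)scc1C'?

No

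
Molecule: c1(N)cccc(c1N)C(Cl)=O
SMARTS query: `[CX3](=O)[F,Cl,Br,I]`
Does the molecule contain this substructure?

The pattern [CX3](=O)[F,Cl,Br,I] describes a carbonyl carbon bonded to a halogen — an acyl halide.
The molecule carries an acyl chloride (-C(=O)Cl), whose atoms satisfy every constraint of the query, so the pattern matches.

Yes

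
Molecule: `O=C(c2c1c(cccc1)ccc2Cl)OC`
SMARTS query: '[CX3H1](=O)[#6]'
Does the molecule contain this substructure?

No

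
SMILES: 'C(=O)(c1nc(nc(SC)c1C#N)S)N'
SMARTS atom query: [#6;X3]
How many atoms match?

5

Check the 14 heavy atoms by environment: 2× n (aromatic, X2) → no; 4× c (aromatic, X3) → match; 2× S (X2) → no; 1× C (X4) → no; 1× C (X2) → no; 1× N (X1) → no; 1× C (X3) → match; 1× O (X1) → no; 1× N (X3) → no.
Summing the matching environments: 4 + 1 = 5 matching atoms.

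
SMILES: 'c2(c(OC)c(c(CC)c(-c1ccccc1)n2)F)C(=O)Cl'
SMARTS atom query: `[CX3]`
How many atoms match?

The query [CX3] means: C with X3: aliphatic carbon with exactly 3 total connections.
Check the 20 heavy atoms by environment: 1× n (aromatic, X2) → no; 11× c (aromatic, X3) → no; 1× O (X2) → no; 3× C (X4) → no; 1× F (X1) → no; 1× C (X3) → match; 1× O (X1) → no; 1× Cl (X1) → no.
That gives 1 matching atom.

1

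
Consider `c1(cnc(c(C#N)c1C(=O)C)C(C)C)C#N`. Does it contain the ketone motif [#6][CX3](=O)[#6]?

The pattern [#6][CX3](=O)[#6] describes a carbonyl carbon (no H) flanked by two carbons — a ketone.
The molecule carries an acetyl/ketone group (-C(=O)CH3), whose atoms satisfy every constraint of the query, so the pattern matches.

Yes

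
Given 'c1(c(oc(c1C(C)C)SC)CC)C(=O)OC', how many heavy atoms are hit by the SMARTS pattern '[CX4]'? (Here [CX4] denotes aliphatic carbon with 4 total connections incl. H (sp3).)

7

The query [CX4] means: C with X4: aliphatic carbon with exactly 4 total connections (bonds + H).
Check the 16 heavy atoms by environment: 1× o (aromatic, X2) → no; 4× c (aromatic, X3) → no; 1× C (X3) → no; 1× O (X1) → no; 1× O (X2) → no; 7× C (X4) → match; 1× S (X2) → no.
That gives 7 matching atoms.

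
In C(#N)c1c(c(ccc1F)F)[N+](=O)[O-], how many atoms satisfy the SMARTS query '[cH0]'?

4

Check the 13 heavy atoms by environment: 2× c (aromatic, H1) → no; 4× c (aromatic, H0) → match; 1× N (charge +1, H0) → no; 1× O (charge -1, H0) → no; 1× O (H0) → no; 2× F (H0) → no; 1× C (H0) → no; 1× N (H0) → no.
That gives 4 matching atoms.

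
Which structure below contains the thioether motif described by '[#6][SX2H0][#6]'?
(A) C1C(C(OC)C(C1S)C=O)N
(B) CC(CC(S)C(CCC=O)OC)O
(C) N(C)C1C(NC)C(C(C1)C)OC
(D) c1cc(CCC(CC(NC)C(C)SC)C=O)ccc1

[#6][SX2H0][#6] describes an aliphatic sulfur bridging two carbons with no H on the sulfur (a thioether).
(A) has a thiol (-SH) but the sulfur has H1, not H0 bridging two carbons.
(B) has a methoxy ether (-OCH3) but the bridging atom is O, not S.
(C) has a methoxy ether (-OCH3) but the bridging atom is O, not S.
(D) contains a methylthio ether (-SCH3), which satisfies every atom and bond constraint.
So the answer is (D).

D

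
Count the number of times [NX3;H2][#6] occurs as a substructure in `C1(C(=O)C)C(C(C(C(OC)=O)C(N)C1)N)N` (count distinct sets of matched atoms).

3

[NX3;H2][#6] is the SMARTS for a primary amine: a trivalent nitrogen with two H attached to carbon.
The molecule carries 3 separate instances of a primary amino group (-NH2) meeting every constraint; each maps to a distinct set of atoms, giving 3 matches.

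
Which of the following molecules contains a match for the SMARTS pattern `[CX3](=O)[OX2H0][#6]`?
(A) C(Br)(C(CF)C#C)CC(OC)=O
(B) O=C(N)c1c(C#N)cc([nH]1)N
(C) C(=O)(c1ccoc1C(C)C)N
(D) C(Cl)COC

[CX3](=O)[OX2H0][#6] describes a carbonyl carbon bonded to an oxygen that is itself bonded to carbon (no H on that O) (an ester).
(A) contains a methyl-ester group (-C(=O)OCH3), which satisfies every atom and bond constraint.
(B) has a primary amide (-C(=O)NH2) but the carbonyl is bonded to N, not to an O-C linkage.
(C) has a primary amide (-C(=O)NH2) but the carbonyl is bonded to N, not to an O-C linkage.
(D) has a methoxy ether (-OCH3) but the ether oxygen is not adjacent to a C=O carbon.
So the answer is (A).

A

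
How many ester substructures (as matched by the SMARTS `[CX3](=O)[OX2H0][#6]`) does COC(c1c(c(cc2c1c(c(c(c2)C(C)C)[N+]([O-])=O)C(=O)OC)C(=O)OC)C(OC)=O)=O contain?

4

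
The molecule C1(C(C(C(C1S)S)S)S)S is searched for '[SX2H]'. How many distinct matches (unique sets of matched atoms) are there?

[SX2H] is the SMARTS for a thiol: an aliphatic sulfur with two connections, one being H.
The molecule carries 5 separate instances of a thiol (-SH) meeting every constraint; each maps to a distinct set of atoms, giving 5 matches.

5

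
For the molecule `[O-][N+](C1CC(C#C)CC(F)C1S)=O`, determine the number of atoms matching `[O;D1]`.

2

Check the 13 heavy atoms by environment: 3× C (D2) → no; 4× C (D3) → no; 1× N (charge +1, D3) → no; 1× O (charge -1, D1) → match; 1× O (D1) → match; 1× S (D1) → no; 1× C (D1) → no; 1× F (D1) → no.
Summing the matching environments: 1 + 1 = 2 matching atoms.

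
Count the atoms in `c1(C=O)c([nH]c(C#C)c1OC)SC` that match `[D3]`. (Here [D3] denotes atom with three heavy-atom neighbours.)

4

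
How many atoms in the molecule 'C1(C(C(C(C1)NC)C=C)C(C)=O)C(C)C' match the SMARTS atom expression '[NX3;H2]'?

Check the 15 heavy atoms by environment: 5× C (H1, X4) → no; 1× C (H2, X4) → no; 1× C (H1, X3) → no; 1× C (H2, X3) → no; 1× C (H0, X3) → no; 1× O (H0, X1) → no; 4× C (H3, X4) → no; 1× N (H1, X3) → no.
No environment satisfies the query, so 0 matching atoms.

0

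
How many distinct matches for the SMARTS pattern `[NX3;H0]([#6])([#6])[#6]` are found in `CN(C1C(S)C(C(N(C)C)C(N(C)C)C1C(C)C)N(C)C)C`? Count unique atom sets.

[NX3;H0]([#6])([#6])[#6] is the SMARTS for a tertiary amine: a trivalent nitrogen with no H, bonded to three carbons.
The molecule carries 4 separate instances of a dimethylamino group (-N(CH3)2) meeting every constraint; each maps to a distinct set of atoms, giving 4 matches.

4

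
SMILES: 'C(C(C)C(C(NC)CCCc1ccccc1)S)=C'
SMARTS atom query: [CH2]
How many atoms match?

Check the 18 heavy atoms by environment: 2× C (H3) → no; 4× C (H1) → no; 4× C (H2) → match; 1× S (H1) → no; 1× N (H1) → no; 1× c (aromatic, H0) → no; 5× c (aromatic, H1) → no.
That gives 4 matching atoms.

4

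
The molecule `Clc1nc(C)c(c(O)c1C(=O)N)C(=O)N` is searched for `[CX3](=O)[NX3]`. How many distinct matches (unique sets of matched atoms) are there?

2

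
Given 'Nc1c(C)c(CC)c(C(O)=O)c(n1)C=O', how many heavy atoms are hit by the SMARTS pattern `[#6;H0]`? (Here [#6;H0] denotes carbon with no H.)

6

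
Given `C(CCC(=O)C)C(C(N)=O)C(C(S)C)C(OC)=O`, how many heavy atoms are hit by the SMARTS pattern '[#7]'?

Check the 18 heavy atoms by environment: 12× C → no; 4× O → no; 1× N → match; 1× S → no.
That gives 1 matching atom.

1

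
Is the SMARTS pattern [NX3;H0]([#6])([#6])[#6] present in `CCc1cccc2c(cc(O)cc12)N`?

The pattern [NX3;H0]([#6])([#6])[#6] describes a trivalent nitrogen with no H, bonded to three carbons — a tertiary amine.
The closest candidate here is a primary amino group (-NH2), but the nitrogen has H2, not H0 with three carbons. No other fragment satisfies the full query, so there is no match.

No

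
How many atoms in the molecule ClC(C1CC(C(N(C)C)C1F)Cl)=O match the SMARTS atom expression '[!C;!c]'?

5

Check the 13 heavy atoms by environment: 8× C → no; 1× F → match; 2× Cl → match; 1× N → match; 1× O → match.
Summing the matching environments: 1 + 2 + 1 + 1 = 5 matching atoms.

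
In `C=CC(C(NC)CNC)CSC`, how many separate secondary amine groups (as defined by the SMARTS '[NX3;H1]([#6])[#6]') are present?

2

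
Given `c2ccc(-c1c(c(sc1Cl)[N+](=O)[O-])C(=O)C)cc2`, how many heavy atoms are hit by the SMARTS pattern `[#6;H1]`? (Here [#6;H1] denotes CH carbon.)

5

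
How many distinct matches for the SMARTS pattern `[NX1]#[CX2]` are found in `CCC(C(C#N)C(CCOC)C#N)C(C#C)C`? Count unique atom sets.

[NX1]#[CX2] is the SMARTS for a nitrile: a nitrogen triple-bonded to a two-connected carbon.
The molecule carries 2 separate instances of a nitrile (-C#N) meeting every constraint; each maps to a distinct set of atoms, giving 2 matches.

2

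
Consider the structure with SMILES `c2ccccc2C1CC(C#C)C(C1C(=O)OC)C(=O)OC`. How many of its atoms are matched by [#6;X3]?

8

The query [#6;X3] means: any carbon (aromatic or not) with three total connections.
Check the 21 heavy atoms by environment: 7× C (X4) → no; 6× c (aromatic, X3) → match; 2× C (X3) → match; 2× O (X1) → no; 2× O (X2) → no; 2× C (X2) → no.
Summing the matching environments: 6 + 2 = 8 matching atoms.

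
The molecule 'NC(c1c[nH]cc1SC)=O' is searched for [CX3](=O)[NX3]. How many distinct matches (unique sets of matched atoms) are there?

[CX3](=O)[NX3] is the SMARTS for an amide: a carbonyl carbon bonded to a trivalent nitrogen.
Exactly one fragment in the molecule meets all constraints, giving 1 match.

1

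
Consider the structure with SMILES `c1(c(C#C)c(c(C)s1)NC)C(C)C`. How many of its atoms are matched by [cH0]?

4

The query [cH0] means: aromatic carbon with no attached hydrogen (substituted or ring-fusion).
Check the 13 heavy atoms by environment: 1× s (aromatic, H0) → no; 4× c (aromatic, H0) → match; 1× C (H0) → no; 2× C (H1) → no; 4× C (H3) → no; 1× N (H1) → no.
That gives 4 matching atoms.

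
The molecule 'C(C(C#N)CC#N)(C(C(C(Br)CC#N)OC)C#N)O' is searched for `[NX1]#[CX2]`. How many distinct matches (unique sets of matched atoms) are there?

4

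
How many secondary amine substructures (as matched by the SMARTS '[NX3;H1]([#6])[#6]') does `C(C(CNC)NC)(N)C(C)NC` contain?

[NX3;H1]([#6])[#6] is the SMARTS for a secondary amine: a trivalent nitrogen with one H, bonded to two carbons.
The molecule carries 3 separate instances of an N-methylamino group (-NHCH3) meeting every constraint; each maps to a distinct set of atoms, giving 3 matches.

3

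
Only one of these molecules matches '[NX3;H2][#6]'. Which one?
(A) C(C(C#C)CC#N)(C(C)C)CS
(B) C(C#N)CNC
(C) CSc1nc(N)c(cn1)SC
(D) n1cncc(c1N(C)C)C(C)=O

C

[NX3;H2][#6] describes a trivalent nitrogen with two H attached to carbon (a primary amine).
(A) has a nitrile (-C#N) but the nitrogen is NX1 (triple-bonded), not NX3 with two H.
(B) has a nitrile (-C#N) but the nitrogen is NX1 (triple-bonded), not NX3 with two H.
(C) contains a primary amino group (-NH2), which satisfies every atom and bond constraint.
(D) has a dimethylamino group (-N(CH3)2) but the nitrogen has H0, not H2.
So the answer is (C).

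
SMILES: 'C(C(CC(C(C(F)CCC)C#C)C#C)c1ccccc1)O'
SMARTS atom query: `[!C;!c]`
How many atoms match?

The query [!C;!c] means: neither aliphatic nor aromatic carbon — same as [!#6].
Check the 21 heavy atoms by environment: 13× C → no; 1× F → match; 1× O → match; 6× c (aromatic) → no.
Summing the matching environments: 1 + 1 = 2 matching atoms.

2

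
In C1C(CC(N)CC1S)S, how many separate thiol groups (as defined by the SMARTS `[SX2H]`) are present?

[SX2H] is the SMARTS for a thiol: an aliphatic sulfur with two connections, one being H.
The molecule carries 2 separate instances of a thiol (-SH) meeting every constraint; each maps to a distinct set of atoms, giving 2 matches.

2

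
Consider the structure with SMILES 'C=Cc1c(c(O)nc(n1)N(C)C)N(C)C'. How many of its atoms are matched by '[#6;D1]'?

The query [#6;D1] means: carbon bonded to exactly one heavy atom.
Check the 15 heavy atoms by environment: 2× n (aromatic, D2) → no; 4× c (aromatic, D3) → no; 1× O (D1) → no; 1× C (D2) → no; 5× C (D1) → match; 2× N (D3) → no.
That gives 5 matching atoms.

5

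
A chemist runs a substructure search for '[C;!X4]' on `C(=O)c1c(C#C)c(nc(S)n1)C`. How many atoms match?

3

The query [C;!X4] means: aliphatic carbon that does not have four total connections.
Check the 12 heavy atoms by environment: 2× n (aromatic, X2) → no; 4× c (aromatic, X3) → no; 1× C (X4) → no; 2× C (X2) → match; 1× C (X3) → match; 1× O (X1) → no; 1× S (X2) → no.
Summing the matching environments: 2 + 1 = 3 matching atoms.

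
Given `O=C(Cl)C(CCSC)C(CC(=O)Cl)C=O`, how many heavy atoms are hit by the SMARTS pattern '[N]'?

0

The query [N] means: uppercase N matches aliphatic (non-aromatic) nitrogen only.
Check the 15 heavy atoms by environment: 9× C → no; 3× O → no; 2× Cl → no; 1× S → no.
No environment satisfies the query, so 0 matching atoms.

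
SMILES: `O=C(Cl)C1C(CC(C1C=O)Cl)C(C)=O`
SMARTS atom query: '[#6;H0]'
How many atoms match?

2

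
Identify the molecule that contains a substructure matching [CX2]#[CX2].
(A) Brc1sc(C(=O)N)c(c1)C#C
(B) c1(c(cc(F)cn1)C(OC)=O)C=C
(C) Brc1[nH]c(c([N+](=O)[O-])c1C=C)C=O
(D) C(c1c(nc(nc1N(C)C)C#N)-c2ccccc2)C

A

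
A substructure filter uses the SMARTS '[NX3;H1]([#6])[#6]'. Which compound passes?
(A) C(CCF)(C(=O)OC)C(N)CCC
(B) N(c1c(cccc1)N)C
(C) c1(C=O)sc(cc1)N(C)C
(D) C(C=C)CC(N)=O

B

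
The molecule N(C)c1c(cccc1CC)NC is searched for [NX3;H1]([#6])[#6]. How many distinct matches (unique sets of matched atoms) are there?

2

[NX3;H1]([#6])[#6] is the SMARTS for a secondary amine: a trivalent nitrogen with one H, bonded to two carbons.
The molecule carries 2 separate instances of an N-methylamino group (-NHCH3) meeting every constraint; each maps to a distinct set of atoms, giving 2 matches.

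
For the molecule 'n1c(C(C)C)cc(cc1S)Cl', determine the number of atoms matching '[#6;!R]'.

3

Check the 11 heavy atoms by environment: 1× n (aromatic, in 6-ring) → no; 5× c (aromatic, in 6-ring) → no; 1× S (acyclic) → no; 3× C (acyclic) → match; 1× Cl (acyclic) → no.
That gives 3 matching atoms.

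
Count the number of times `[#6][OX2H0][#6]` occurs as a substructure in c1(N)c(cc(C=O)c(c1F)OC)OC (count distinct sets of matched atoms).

[#6][OX2H0][#6] is the SMARTS for an ether: an aliphatic oxygen bridging two carbons with no H on the oxygen.
The molecule carries 2 separate instances of a methoxy ether (-OCH3) meeting every constraint; each maps to a distinct set of atoms, giving 2 matches.

2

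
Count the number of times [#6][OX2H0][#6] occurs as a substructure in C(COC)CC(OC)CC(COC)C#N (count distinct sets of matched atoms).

3

[#6][OX2H0][#6] is the SMARTS for an ether: an aliphatic oxygen bridging two carbons with no H on the oxygen.
The molecule carries 3 separate instances of a methoxy ether (-OCH3) meeting every constraint; each maps to a distinct set of atoms, giving 3 matches.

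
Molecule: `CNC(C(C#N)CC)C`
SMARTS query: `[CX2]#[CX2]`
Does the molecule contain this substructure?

No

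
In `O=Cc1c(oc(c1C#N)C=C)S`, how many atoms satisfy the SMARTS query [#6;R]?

4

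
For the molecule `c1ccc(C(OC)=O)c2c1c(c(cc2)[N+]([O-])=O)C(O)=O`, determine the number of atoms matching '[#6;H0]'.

7

The query [#6;H0] means: any carbon with no attached hydrogen.
Check the 20 heavy atoms by environment: 5× c (aromatic, H0) → match; 5× c (aromatic, H1) → no; 1× N (charge +1, H0) → no; 1× O (charge -1, H0) → no; 4× O (H0) → no; 2× C (H0) → match; 1× O (H1) → no; 1× C (H3) → no.
Summing the matching environments: 5 + 2 = 7 matching atoms.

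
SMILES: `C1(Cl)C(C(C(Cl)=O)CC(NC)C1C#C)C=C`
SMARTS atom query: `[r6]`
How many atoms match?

6

The query [r6] means: r6 matches atoms in a six-membered ring.
Check the 16 heavy atoms by environment: 6× C (in 6-ring) → match; 2× Cl (acyclic) → no; 6× C (acyclic) → no; 1× O (acyclic) → no; 1× N (acyclic) → no.
That gives 6 matching atoms.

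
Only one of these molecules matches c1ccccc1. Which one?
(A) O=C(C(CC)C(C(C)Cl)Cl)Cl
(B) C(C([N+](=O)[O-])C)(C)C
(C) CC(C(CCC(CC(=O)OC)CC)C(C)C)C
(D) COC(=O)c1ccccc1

D

c1ccccc1 describes six aromatic carbons in a ring (a benzene ring).
(A) has a methyl group (-CH3) but no six-membered all-carbon aromatic ring is present.
(B) has a methyl group (-CH3) but no six-membered all-carbon aromatic ring is present.
(C) has a methyl group (-CH3) but no six-membered all-carbon aromatic ring is present.
(D) contains the required atom environment, so the pattern matches.
So the answer is (D).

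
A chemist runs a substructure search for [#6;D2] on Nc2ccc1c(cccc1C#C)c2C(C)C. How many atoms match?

6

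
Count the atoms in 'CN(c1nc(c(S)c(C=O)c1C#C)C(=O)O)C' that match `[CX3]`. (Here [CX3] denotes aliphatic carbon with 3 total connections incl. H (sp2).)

The query [CX3] means: C with X3: aliphatic carbon with exactly 3 total connections.
Check the 17 heavy atoms by environment: 1× n (aromatic, X2) → no; 5× c (aromatic, X3) → no; 2× C (X3) → match; 2× O (X1) → no; 1× S (X2) → no; 1× N (X3) → no; 2× C (X4) → no; 2× C (X2) → no; 1× O (X2) → no.
That gives 2 matching atoms.

2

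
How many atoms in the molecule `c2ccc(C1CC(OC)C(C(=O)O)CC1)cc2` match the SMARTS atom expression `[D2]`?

9

The query [D2] means: atom with exactly two heavy-atom neighbours.
Check the 17 heavy atoms by environment: 4× C (D3) → no; 3× C (D2) → match; 1× O (D2) → match; 1× C (D1) → no; 2× O (D1) → no; 1× c (aromatic, D3) → no; 5× c (aromatic, D2) → match.
Summing the matching environments: 3 + 1 + 5 = 9 matching atoms.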